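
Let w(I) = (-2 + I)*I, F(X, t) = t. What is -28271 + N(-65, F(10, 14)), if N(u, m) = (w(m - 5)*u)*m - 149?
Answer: -85750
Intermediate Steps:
w(I) = I*(-2 + I)
N(u, m) = -149 + m*u*(-7 + m)*(-5 + m) (N(u, m) = (((m - 5)*(-2 + (m - 5)))*u)*m - 149 = (((-5 + m)*(-2 + (-5 + m)))*u)*m - 149 = (((-5 + m)*(-7 + m))*u)*m - 149 = (((-7 + m)*(-5 + m))*u)*m - 149 = (u*(-7 + m)*(-5 + m))*m - 149 = m*u*(-7 + m)*(-5 + m) - 149 = -149 + m*u*(-7 + m)*(-5 + m))
-28271 + N(-65, F(10, 14)) = -28271 + (-149 + 14*(-65)*(-7 + 14)*(-5 + 14)) = -28271 + (-149 + 14*(-65)*7*9) = -28271 + (-149 - 57330) = -28271 - 57479 = -85750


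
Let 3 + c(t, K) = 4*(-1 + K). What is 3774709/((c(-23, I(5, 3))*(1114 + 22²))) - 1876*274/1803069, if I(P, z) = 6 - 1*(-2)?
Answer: 6785525523121/72032606550 ≈ 94.201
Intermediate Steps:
I(P, z) = 8 (I(P, z) = 6 + 2 = 8)
c(t, K) = -7 + 4*K (c(t, K) = -3 + 4*(-1 + K) = -3 + (-4 + 4*K) = -7 + 4*K)
3774709/((c(-23, I(5, 3))*(1114 + 22²))) - 1876*274/1803069 = 3774709/(((-7 + 4*8)*(1114 + 22²))) - 1876*274/1803069 = 3774709/(((-7 + 32)*(1114 + 484))) - 514024*1/1803069 = 3774709/((25*1598)) - 514024/1803069 = 3774709/39950 - 514024/1803069 = 6785525523121/72032606550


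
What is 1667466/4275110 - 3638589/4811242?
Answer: -3766392883509/10284294393310 ≈ -0.36623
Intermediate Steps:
1667466/4275110 - 3638589/4811242 = 1667466*(1/4275110) - 3638589*1/4811242 = 833733/2137555 - 3638589/4811242 = -3766392883509/10284294393310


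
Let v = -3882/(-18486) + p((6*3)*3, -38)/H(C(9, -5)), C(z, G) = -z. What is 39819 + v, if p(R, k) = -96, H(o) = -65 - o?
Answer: 858817874/21567 ≈ 39821.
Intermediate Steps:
v = 41501/21567 (v = -3882/(-18486) - 96/(-65 - (-1)*9) = -3882*(-1/18486) - 96/(-65 - 1*(-9)) = 647/3081 - 96/(-65 + 9) = 647/3081 - 96/(-56) = 647/3081 - 96*(-1/56) = 647/3081 + 12/7 = 41501/21567 ≈ 1.9243)
39819 + v = 39819 + 41501/21567 = 858817874/21567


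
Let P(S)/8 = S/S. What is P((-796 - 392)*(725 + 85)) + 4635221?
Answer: 4635229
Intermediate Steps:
P(S) = 8 (P(S) = 8*(S/S) = 8*1 = 8)
P((-796 - 392)*(725 + 85)) + 4635221 = 8 + 4635221 = 4635229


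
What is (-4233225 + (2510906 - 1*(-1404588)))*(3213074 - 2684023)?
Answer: -168095903281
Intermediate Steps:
(-4233225 + (2510906 - 1*(-1404588)))*(3213074 - 2684023) = (-4233225 + (2510906 + 1404588))*529051 = (-4233225 + 3915494)*529051 = -317731*529051 = -168095903281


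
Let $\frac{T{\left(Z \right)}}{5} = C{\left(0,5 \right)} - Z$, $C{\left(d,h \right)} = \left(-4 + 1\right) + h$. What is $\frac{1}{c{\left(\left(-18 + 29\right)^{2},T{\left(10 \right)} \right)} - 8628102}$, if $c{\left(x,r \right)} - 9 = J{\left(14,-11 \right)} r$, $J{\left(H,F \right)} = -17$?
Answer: $- \frac{1}{8627413} \approx -1.1591 \cdot 10^{-7}$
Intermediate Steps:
$C{\left(d,h \right)} = -3 + h$
$T{\left(Z \right)} = 10 - 5 Z$ ($T{\left(Z \right)} = 5 \left(\left(-3 + 5\right) - Z\right) = 5 \left(2 - Z\right) = 10 - 5 Z$)
$c{\left(x,r \right)} = 9 - 17 r$
$\frac{1}{c{\left(\left(-18 + 29\right)^{2},T{\left(10 \right)} \right)} - 8628102} = \frac{1}{\left(9 - 17 \left(10 - 50\right)\right) - 8628102} = \frac{1}{\left(9 - -680\right) - 8628102} = \frac{1}{\left(9 + 680\right) - 8628102} = \frac{1}{689 - 8628102} = \frac{1}{-8627413} = - \frac{1}{8627413}$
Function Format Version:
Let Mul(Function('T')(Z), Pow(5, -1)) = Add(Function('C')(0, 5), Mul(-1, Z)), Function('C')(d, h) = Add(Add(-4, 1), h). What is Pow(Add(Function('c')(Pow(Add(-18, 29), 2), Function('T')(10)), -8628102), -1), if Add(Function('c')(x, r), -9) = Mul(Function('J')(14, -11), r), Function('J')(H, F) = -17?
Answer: Rational(-1, 8627413) ≈ -1.1591e-7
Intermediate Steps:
Function('C')(d, h) = Add(-3, h)
Function('T')(Z) = Add(10, Mul(-5, Z)) (Function('T')(Z) = Mul(5, Add(Add(-3, 5), Mul(-1, Z))) = Mul(5, Add(2, Mul(-1, Z))) = Add(10, Mul(-5, Z)))
Function('c')(x, r) = Add(9, Mul(-17, r))
Pow(Add(Function('c')(Pow(Add(-18, 29), 2), Function('T')(10)), -8628102), -1) = Pow(Add(Add(9, Mul(-17, Add(10, Mul(-5, 10)))), -8628102), -1) = Pow(Add(Add(9, Mul(-17, Add(10, -50))), -8628102), -1) = Pow(Add(Add(9, Mul(-17, -40)), -8628102), -1) = Pow(Add(Add(9, 680), -8628102), -1) = Pow(Add(689, -8628102), -1) = Pow(-8627413, -1) = Rational(-1, 8627413)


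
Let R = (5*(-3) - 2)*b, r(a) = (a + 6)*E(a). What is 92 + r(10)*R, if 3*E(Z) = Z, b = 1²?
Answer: -2444/3 ≈ -814.67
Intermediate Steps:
b = 1
E(Z) = Z/3
r(a) = a*(6 + a)/3 (r(a) = (a + 6)*(a/3) = (6 + a)*(a/3) = a*(6 + a)/3)
R = -17 (R = (5*(-3) - 2)*1 = (-15 - 2)*1 = -17*1 = -17)
92 + r(10)*R = 92 + ((⅓)*10*(6 + 10))*(-17) = 92 + ((⅓)*10*16)*(-17) = 92 + (160/3)*(-17) = 92 - 2720/3 = -2444/3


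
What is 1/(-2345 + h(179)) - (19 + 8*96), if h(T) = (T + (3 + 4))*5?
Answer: -1113606/1415 ≈ -787.00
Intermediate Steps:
h(T) = 35 + 5*T (h(T) = (T + 7)*5 = (7 + T)*5 = 35 + 5*T)
1/(-2345 + h(179)) - (19 + 8*96) = 1/(-2345 + (35 + 5*179)) - (19 + 8*96) = 1/(-2345 + (35 + 895)) - (19 + 768) = 1/(-2345 + 930) - 1*787 = 1/(-1415) - 787 = -1/1415 - 787 = -1113606/1415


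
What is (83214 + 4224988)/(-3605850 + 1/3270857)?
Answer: -14091512669114/11794219713449 ≈ -1.1948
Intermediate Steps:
(83214 + 4224988)/(-3605850 + 1/3270857) = 4308202/(-3605850 + 1/3270857) = 4308202/(-11794219713449/3270857) = 4308202*(-3270857/11794219713449) = -14091512669114/11794219713449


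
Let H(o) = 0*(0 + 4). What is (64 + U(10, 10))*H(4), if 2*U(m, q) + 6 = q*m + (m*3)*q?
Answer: 0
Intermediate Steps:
H(o) = 0 (H(o) = 0*4 = 0)
U(m, q) = -3 + 2*m*q (U(m, q) = -3 + (q*m + (m*3)*q)/2 = -3 + (m*q + (3*m)*q)/2 = -3 + (m*q + 3*m*q)/2 = -3 + (4*m*q)/2 = -3 + 2*m*q)
(64 + U(10, 10))*H(4) = (64 + (-3 + 2*10*10))*0 = (64 + (-3 + 200))*0 = (64 + 197)*0 = 261*0 = 0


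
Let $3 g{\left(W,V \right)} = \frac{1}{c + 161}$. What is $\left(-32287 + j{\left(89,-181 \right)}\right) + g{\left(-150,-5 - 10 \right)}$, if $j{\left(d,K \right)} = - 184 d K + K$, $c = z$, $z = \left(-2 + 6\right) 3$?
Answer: $\frac{1521494173}{519} \approx 2.9316 \cdot 10^{6}$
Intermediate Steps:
$z = 12$ ($z = 4 \cdot 3 = 12$)
$c = 12$
$j{\left(d,K \right)} = K - 184 K d$ ($j{\left(d,K \right)} = - 184 K d + K = K - 184 K d$)
$g{\left(W,V \right)} = \frac{1}{519}$ ($g{\left(W,V \right)} = \frac{1}{3 \left(12 + 161\right)} = \frac{1}{3 \cdot 173} = \frac{1}{3} \cdot \frac{1}{173} = \frac{1}{519}$)
$\left(-32287 + j{\left(89,-181 \right)}\right) + g{\left(-150,-5 - 10 \right)} = \left(-32287 - 181 \left(1 - 16376\right)\right) + \frac{1}{519} = \left(-32287 - -2963875\right) + \frac{1}{519} = \left(-32287 + 2963875\right) + \frac{1}{519} = 2931588 + \frac{1}{519} = \frac{1521494173}{519}$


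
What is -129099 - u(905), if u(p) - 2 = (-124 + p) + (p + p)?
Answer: -131692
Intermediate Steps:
u(p) = -122 + 3*p (u(p) = 2 + ((-124 + p) + (p + p)) = 2 + ((-124 + p) + 2*p) = 2 + (-124 + 3*p) = -122 + 3*p)
-129099 - u(905) = -129099 - (-122 + 3*905) = -129099 - (-122 + 2715) = -129099 - 1*2593 = -129099 - 2593 = -131692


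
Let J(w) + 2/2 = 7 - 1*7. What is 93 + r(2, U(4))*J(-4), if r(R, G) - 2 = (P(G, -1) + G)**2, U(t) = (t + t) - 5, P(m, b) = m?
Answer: 55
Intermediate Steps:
U(t) = -5 + 2*t (U(t) = 2*t - 5 = -5 + 2*t)
r(R, G) = 2 + 4*G**2 (r(R, G) = 2 + (G + G)**2 = 2 + (2*G)**2 = 2 + 4*G**2)
J(w) = -1 (J(w) = -1 + (7 - 1*7) = -1 + (7 - 7) = -1 + 0 = -1)
93 + r(2, U(4))*J(-4) = 93 + (2 + 4*(-5 + 2*4)**2)*(-1) = 93 + (2 + 4*(-5 + 8)**2)*(-1) = 93 + (2 + 4*3**2)*(-1) = 93 + (2 + 4*9)*(-1) = 93 + (2 + 36)*(-1) = 93 + 38*(-1) = 93 - 38 = 55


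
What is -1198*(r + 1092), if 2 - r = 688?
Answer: -486388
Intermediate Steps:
r = -686 (r = 2 - 1*688 = 2 - 688 = -686)
-1198*(r + 1092) = -1198*(-686 + 1092) = -1198*406 = -486388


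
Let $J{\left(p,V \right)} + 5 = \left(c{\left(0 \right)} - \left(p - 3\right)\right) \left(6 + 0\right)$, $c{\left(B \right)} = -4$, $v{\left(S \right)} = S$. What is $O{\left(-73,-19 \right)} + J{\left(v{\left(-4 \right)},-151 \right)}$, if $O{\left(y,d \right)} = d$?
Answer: $-6$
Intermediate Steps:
$J{\left(p,V \right)} = -11 - 6 p$ ($J{\left(p,V \right)} = -5 + \left(-4 - \left(p - 3\right)\right) \left(6 + 0\right) = -5 + \left(-4 - \left(-3 + p\right)\right) 6 = -5 + \left(-1 - p\right) 6 = -5 - \left(6 + 6 p\right) = -11 - 6 p$)
$O{\left(-73,-19 \right)} + J{\left(v{\left(-4 \right)},-151 \right)} = -19 - -13 = -19 + \left(-11 + 24\right) = -19 + 13 = -6$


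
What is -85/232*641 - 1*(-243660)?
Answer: 56474635/232 ≈ 2.4343e+5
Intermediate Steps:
-85/232*641 - 1*(-243660) = -85*1/232*641 + 243660 = -85/232*641 + 243660 = -54485/232 + 243660 = 56474635/232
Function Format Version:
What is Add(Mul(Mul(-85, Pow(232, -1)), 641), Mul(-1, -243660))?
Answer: Rational(56474635, 232) ≈ 2.4343e+5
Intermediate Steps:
Add(Mul(Mul(-85, Pow(232, -1)), 641), Mul(-1, -243660)) = Add(Mul(Mul(-85, Rational(1, 232)), 641), 243660) = Add(Mul(Rational(-85, 232), 641), 243660) = Add(Rational(-54485, 232), 243660) = Rational(56474635, 232)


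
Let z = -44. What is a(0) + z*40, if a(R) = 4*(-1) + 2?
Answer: -1762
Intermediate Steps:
a(R) = -2 (a(R) = -4 + 2 = -2)
a(0) + z*40 = -2 - 44*40 = -2 - 1760 = -1762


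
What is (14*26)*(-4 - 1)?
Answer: -1820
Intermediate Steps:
(14*26)*(-4 - 1) = 364*(-5) = -1820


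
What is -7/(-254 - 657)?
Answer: 7/911 ≈ 0.0076839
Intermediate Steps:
-7/(-254 - 657) = -7/(-911) = -1/911*(-7) = 7/911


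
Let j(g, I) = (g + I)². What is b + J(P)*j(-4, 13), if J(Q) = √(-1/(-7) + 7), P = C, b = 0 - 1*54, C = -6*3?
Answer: -54 + 405*√14/7 ≈ 162.48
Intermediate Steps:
C = -18
b = -54 (b = 0 - 54 = -54)
P = -18
j(g, I) = (I + g)²
J(Q) = 5*√14/7 (J(Q) = √(-1*(-⅐) + 7) = √(⅐ + 7) = √(50/7) = 5*√14/7)
b + J(P)*j(-4, 13) = -54 + (5*√14/7)*(13 - 4)² = -54 + (5*√14/7)*9² = -54 + (5*√14/7)*81 = -54 + 405*√14/7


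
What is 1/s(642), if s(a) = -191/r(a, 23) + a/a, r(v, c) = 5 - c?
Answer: 18/209 ≈ 0.086124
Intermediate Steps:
s(a) = 209/18 (s(a) = -191/(5 - 1*23) + a/a = -191/(5 - 23) + 1 = -191/(-18) + 1 = -191*(-1/18) + 1 = 191/18 + 1 = 209/18)
1/s(642) = 1/(209/18) = 18/209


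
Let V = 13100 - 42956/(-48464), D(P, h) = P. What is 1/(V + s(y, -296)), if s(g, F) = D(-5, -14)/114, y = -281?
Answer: 690612/9047599033 ≈ 7.6331e-5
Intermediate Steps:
s(g, F) = -5/114
V = 158730339/12116 (V = 13100 - 42956*(-1)/48464 = 13100 - 1*(-10739/12116) = 13100 + 10739/12116 = 158730339/12116 ≈ 13101.)
1/(V + s(y, -296)) = 1/(158730339/12116 - 5/114) = 1/(9047599033/690612) = 690612/9047599033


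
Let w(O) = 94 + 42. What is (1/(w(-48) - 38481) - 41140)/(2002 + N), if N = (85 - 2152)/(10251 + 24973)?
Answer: -4274332962648/207996202265 ≈ -20.550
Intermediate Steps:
w(O) = 136
N = -2067/35224 ≈ -0.058682
(1/(w(-48) - 38481) - 41140)/(2002 + N) = (1/(136 - 38481) - 41140)/(2002 - 2067/35224) = (1/(-38345) - 41140)/(70516381/35224) = (-1/38345 - 41140)*(35224/70516381) = -1577513301/38345*35224/70516381 = -4274332962648/207996202265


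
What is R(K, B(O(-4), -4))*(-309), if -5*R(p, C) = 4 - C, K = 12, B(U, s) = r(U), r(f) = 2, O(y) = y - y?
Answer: 618/5 ≈ 123.60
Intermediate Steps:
O(y) = 0
B(U, s) = 2
R(p, C) = -⅘ + C/5 (R(p, C) = -(4 - C)/5 = -⅘ + C/5)
R(K, B(O(-4), -4))*(-309) = (-⅘ + (⅕)*2)*(-309) = (-⅘ + ⅖)*(-309) = -⅖*(-309) = 618/5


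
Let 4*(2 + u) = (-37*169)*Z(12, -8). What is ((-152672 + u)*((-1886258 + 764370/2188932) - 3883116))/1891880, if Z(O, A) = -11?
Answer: 1140615466130125129/2760797781440 ≈ 4.1315e+5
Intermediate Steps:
u = 68775/4 (u = -2 + (-37*169*(-11))/4 = -2 + (-6253*(-11))/4 = -2 + (¼)*68783 = -2 + 68783/4 = 68775/4 ≈ 17194.)
((-152672 + u)*((-1886258 + 764370/2188932) - 3883116))/1891880 = ((-152672 + 68775/4)*((-1886258 + 764370/2188932) - 3883116))/1891880 = -541913*((-1886258 + 764370*(1/2188932)) - 3883116)/4*(1/1891880) = -541913*((-1886258 + 127395/364822) - 3883116)/4*(1/1891880) = -541913*(-688148288681/364822 - 3883116)/4*(1/1891880) = -541913/4*(-2104794434033/364822)*(1/1891880) = (1140615466130125129/1459288)*(1/1891880) = 1140615466130125129/2760797781440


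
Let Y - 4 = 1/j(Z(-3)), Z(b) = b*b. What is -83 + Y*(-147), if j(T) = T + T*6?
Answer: -2020/3 ≈ -673.33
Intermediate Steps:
Z(b) = b²
j(T) = 7*T (j(T) = T + 6*T = 7*T)
Y = 253/63 (Y = 4 + 1/(7*(-3)²) = 4 + 1/(7*9) = 4 + 1/63 = 253/63 ≈ 4.0159)
-83 + Y*(-147) = -83 + (253/63)*(-147) = -83 - 1771/3 = -2020/3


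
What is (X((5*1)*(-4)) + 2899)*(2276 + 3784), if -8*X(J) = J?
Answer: 17583090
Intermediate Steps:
X(J) = -J/8
(X((5*1)*(-4)) + 2899)*(2276 + 3784) = (-5*1*(-4)/8 + 2899)*(2276 + 3784) = (-5*(-4)/8 + 2899)*6060 = (-⅛*(-20) + 2899)*6060 = (5/2 + 2899)*6060 = (5803/2)*6060 = 17583090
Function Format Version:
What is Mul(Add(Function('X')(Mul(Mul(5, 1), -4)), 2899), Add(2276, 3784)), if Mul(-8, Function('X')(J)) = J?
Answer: 17583090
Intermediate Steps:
Function('X')(J) = Mul(Rational(-1, 8), J)
Mul(Add(Function('X')(Mul(Mul(5, 1), -4)), 2899), Add(2276, 3784)) = Mul(Add(Mul(Rational(-1, 8), Mul(Mul(5, 1), -4)), 2899), Add(2276, 3784)) = Mul(Add(Mul(Rational(-1, 8), Mul(5, -4)), 2899), 6060) = Mul(Add(Mul(Rational(-1, 8), -20), 2899), 6060) = Mul(Add(Rational(5, 2), 2899), 6060) = Mul(Rational(5803, 2), 6060) = 17583090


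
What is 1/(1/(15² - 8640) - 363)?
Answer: -8415/3054646 ≈ -0.0027548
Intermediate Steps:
1/(1/(15² - 8640) - 363) = 1/(1/(225 - 8640) - 363) = 1/(1/(-8415) - 363) = 1/(-1/8415 - 363) = 1/(-3054646/8415) = -8415/3054646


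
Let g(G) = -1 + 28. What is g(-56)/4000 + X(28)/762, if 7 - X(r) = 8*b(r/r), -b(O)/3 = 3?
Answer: 168287/1524000 ≈ 0.11042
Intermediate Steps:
b(O) = -9 (b(O) = -3*3 = -9)
g(G) = 27
X(r) = 79 (X(r) = 7 - 8*(-9) = 7 - 1*(-72) = 7 + 72 = 79)
g(-56)/4000 + X(28)/762 = 27/4000 + 79/762 = 168287/1524000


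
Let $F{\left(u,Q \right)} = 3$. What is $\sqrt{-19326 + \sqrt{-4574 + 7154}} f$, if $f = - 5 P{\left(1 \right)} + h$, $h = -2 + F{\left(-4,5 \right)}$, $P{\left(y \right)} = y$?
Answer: $- 4 i \sqrt{19326 - 2 \sqrt{645}} \approx - 555.34 i$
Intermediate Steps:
$h = 1$ ($h = -2 + 3 = 1$)
$f = -4$ ($f = \left(-5\right) 1 + 1 = -5 + 1 = -4$)
$\sqrt{-19326 + \sqrt{-4574 + 7154}} f = \sqrt{-19326 + \sqrt{-4574 + 7154}} \left(-4\right) = \sqrt{-19326 + \sqrt{2580}} \left(-4\right) = \sqrt{-19326 + 2 \sqrt{645}} \left(-4\right) = - 4 \sqrt{-19326 + 2 \sqrt{645}}$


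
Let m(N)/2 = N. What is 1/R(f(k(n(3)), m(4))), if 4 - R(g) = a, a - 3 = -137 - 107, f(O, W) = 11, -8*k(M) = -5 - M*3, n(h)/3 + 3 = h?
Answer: 1/245 ≈ 0.0040816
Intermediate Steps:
m(N) = 2*N
n(h) = -9 + 3*h
k(M) = 5/8 + 3*M/8 (k(M) = -(-5 - M*3)/8 = -(-5 - 3*M)/8 = 5/8 + 3*M/8)
a = -241 (a = 3 + (-137 - 107) = 3 - 244 = -241)
R(g) = 245 (R(g) = 4 - 1*(-241) = 4 + 241 = 245)
1/R(f(k(n(3)), m(4))) = 1/245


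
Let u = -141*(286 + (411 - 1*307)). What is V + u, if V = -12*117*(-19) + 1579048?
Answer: 1550734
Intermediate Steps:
V = 1605724 (V = -1404*(-19) + 1579048 = 26676 + 1579048 = 1605724)
u = -54990 (u = -141*(286 + (411 - 307)) = -141*(286 + 104) = -141*390 = -54990)
V + u = 1605724 - 54990 = 1550734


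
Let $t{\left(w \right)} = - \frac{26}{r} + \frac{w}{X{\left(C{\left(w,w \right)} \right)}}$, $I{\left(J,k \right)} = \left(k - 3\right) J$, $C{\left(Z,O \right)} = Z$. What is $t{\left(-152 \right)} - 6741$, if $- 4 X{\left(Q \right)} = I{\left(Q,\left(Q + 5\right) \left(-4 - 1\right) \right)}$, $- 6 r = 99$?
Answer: $- \frac{13566472}{2013} \approx -6739.4$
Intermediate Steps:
$r = - \frac{33}{2}$ ($r = \left(- \frac{1}{6}\right) 99 = - \frac{33}{2} \approx -16.5$)
$I{\left(J,k \right)} = J \left(-3 + k\right)$ ($I{\left(J,k \right)} = \left(k - 3\right) J = \left(-3 + k\right) J = J \left(-3 + k\right)$)
$X{\left(Q \right)} = - \frac{Q \left(-28 - 5 Q\right)}{4}$ ($X{\left(Q \right)} = - \frac{Q \left(-3 + \left(Q + 5\right) \left(-4 - 1\right)\right)}{4} = - \frac{Q \left(-3 + \left(5 + Q\right) \left(-5\right)\right)}{4} = - \frac{Q \left(-3 - \left(25 + 5 Q\right)\right)}{4} = - \frac{Q \left(-28 - 5 Q\right)}{4}$)
$t{\left(w \right)} = \frac{52}{33} + \frac{4}{28 + 5 w}$ ($t{\left(w \right)} = - \frac{26}{- \frac{33}{2}} + \frac{w}{\frac{1}{4} w \left(28 + 5 w\right)} = \left(-26\right) \left(- \frac{2}{33}\right) + w \frac{4}{w \left(28 + 5 w\right)} = \frac{52}{33} + \frac{4}{28 + 5 w}$)
$t{\left(-152 \right)} - 6741 = \frac{4 \left(397 + 65 \left(-152\right)\right)}{33 \left(28 + 5 \left(-152\right)\right)} - 6741 = \frac{4 \left(397 - 9880\right)}{33 \left(28 - 760\right)} - 6741 = \frac{4}{33} \frac{1}{-732} \left(-9483\right) - 6741 = \frac{4}{33} \left(- \frac{1}{732}\right) \left(-9483\right) - 6741 = \frac{3161}{2013} - 6741 = - \frac{13566472}{2013}$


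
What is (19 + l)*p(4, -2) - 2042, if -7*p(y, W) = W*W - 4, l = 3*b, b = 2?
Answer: -2042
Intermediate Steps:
l = 6 (l = 3*2 = 6)
p(y, W) = 4/7 - W²/7 (p(y, W) = -(W*W - 4)/7 = -(W² - 4)/7 = -(-4 + W²)/7 = 4/7 - W²/7)
(19 + l)*p(4, -2) - 2042 = (19 + 6)*(4/7 - ⅐*(-2)²) - 2042 = 25*(4/7 - ⅐*4) - 2042 = 25*(4/7 - 4/7) - 2042 = 25*0 - 2042 = 0 - 2042 = -2042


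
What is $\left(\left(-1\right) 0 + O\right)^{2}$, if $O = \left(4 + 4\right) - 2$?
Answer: $36$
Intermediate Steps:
$O = 6$ ($O = 8 - 2 = 6$)
$\left(\left(-1\right) 0 + O\right)^{2} = \left(\left(-1\right) 0 + 6\right)^{2} = \left(0 + 6\right)^{2} = 6^{2} = 36$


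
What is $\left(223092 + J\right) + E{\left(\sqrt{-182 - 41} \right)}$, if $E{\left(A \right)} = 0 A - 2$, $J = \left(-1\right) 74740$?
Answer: $148350$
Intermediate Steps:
$J = -74740$
$E{\left(A \right)} = -2$ ($E{\left(A \right)} = 0 - 2 = -2$)
$\left(223092 + J\right) + E{\left(\sqrt{-182 - 41} \right)} = \left(223092 - 74740\right) - 2 = 148352 - 2 = 148350$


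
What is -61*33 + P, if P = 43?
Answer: -1970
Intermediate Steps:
-61*33 + P = -61*33 + 43 = -2013 + 43 = -1970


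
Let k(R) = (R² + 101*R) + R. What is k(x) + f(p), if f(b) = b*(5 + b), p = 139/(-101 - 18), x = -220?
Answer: 367556176/14161 ≈ 25956.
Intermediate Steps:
p = -139/119 (p = 139/(-119) = 139*(-1/119) = -139/119 ≈ -1.1681)
k(R) = R² + 102*R
k(x) + f(p) = -220*(102 - 220) - 139*(5 - 139/119)/119 = -220*(-118) - 139/119*456/119 = 25960 - 63384/14161 = 367556176/14161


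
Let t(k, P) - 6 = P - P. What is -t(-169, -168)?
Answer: -6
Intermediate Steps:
t(k, P) = 6 (t(k, P) = 6 + (P - P) = 6 + 0 = 6)
-t(-169, -168) = -1*6 = -6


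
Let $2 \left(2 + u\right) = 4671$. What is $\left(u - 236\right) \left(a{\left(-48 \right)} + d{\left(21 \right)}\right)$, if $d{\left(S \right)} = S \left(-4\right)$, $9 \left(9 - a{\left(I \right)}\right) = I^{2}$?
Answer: $- \frac{1388545}{2} \approx -6.9427 \cdot 10^{5}$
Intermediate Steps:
$u = \frac{4667}{2}$ ($u = -2 + \frac{1}{2} \cdot 4671 = -2 + \frac{4671}{2} = \frac{4667}{2} \approx 2333.5$)
$a{\left(I \right)} = 9 - \frac{I^{2}}{9}$
$d{\left(S \right)} = - 4 S$
$\left(u - 236\right) \left(a{\left(-48 \right)} + d{\left(21 \right)}\right) = \left(\frac{4667}{2} - 236\right) \left(\left(9 - \frac{\left(-48\right)^{2}}{9}\right) - 84\right) = \frac{4195 \left(\left(9 - 256\right) - 84\right)}{2} = \frac{4195 \left(-247 - 84\right)}{2} = \frac{4195}{2} \left(-331\right) = - \frac{1388545}{2}$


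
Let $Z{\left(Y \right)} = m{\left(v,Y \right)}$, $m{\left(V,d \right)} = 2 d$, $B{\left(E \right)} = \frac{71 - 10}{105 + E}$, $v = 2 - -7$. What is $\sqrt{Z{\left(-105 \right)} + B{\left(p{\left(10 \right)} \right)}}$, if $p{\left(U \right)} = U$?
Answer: $\frac{i \sqrt{2770235}}{115} \approx 14.473 i$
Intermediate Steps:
$v = 9$ ($v = 2 + 7 = 9$)
$B{\left(E \right)} = \frac{61}{105 + E}$
$Z{\left(Y \right)} = 2 Y$
$\sqrt{Z{\left(-105 \right)} + B{\left(p{\left(10 \right)} \right)}} = \sqrt{2 \left(-105\right) + \frac{61}{105 + 10}} = \sqrt{-210 + \frac{61}{115}} = \sqrt{- \frac{24089}{115}} = \frac{i \sqrt{2770235}}{115}$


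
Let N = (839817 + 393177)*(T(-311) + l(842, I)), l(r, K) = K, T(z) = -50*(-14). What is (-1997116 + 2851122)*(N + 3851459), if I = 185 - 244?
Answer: 678252088705678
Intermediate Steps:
T(z) = 700
I = -59
N = 790349154 (N = (839817 + 393177)*(700 - 59) = 1232994*641 = 790349154)
(-1997116 + 2851122)*(N + 3851459) = (-1997116 + 2851122)*(790349154 + 3851459) = 854006*794200613 = 678252088705678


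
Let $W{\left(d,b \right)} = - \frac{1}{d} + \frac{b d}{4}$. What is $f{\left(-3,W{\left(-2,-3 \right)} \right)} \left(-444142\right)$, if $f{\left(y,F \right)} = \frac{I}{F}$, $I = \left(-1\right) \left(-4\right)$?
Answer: $-888284$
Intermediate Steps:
$I = 4$
$W{\left(d,b \right)} = - \frac{1}{d} + \frac{b d}{4}$ ($W{\left(d,b \right)} = - \frac{1}{d} + b d \frac{1}{4} = - \frac{1}{d} + \frac{b d}{4}$)
$f{\left(y,F \right)} = \frac{4}{F}$
$f{\left(-3,W{\left(-2,-3 \right)} \right)} \left(-444142\right) = \frac{4}{- \frac{1}{-2} + \frac{1}{4} \left(-3\right) \left(-2\right)} \left(-444142\right) = \frac{4}{\left(-1\right) \left(- \frac{1}{2}\right) + \frac{3}{2}} \left(-444142\right) = \frac{4}{\frac{1}{2} + \frac{3}{2}} \left(-444142\right) = \frac{4}{2} \left(-444142\right) = 4 \cdot \frac{1}{2} \left(-444142\right) = 2 \left(-444142\right) = -888284$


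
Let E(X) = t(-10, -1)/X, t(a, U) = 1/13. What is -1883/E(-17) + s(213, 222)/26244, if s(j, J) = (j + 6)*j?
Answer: 1213478171/2916 ≈ 4.1615e+5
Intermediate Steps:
t(a, U) = 1/13
E(X) = 1/(13*X)
s(j, J) = j*(6 + j) (s(j, J) = (6 + j)*j = j*(6 + j))
-1883/E(-17) + s(213, 222)/26244 = -1883/((1/13)/(-17)) + (213*(6 + 213))/26244 = -1883/((1/13)*(-1/17)) + (213*219)*(1/26244) = -1883/(-1/221) + 46647*(1/26244) = -1883*(-221) + 5183/2916 = 416143 + 5183/2916 = 1213478171/2916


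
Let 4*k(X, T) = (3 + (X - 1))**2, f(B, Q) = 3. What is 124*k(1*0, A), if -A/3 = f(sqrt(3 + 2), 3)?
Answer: 124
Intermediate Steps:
A = -9 (A = -3*3 = -9)
k(X, T) = (2 + X)**2/4 (k(X, T) = (3 + (X - 1))**2/4 = (3 + (-1 + X))**2/4 = (2 + X)**2/4)
124*k(1*0, A) = 124*((2 + 1*0)**2/4) = 124*((2 + 0)**2/4) = 124*((1/4)*2**2) = 124*((1/4)*4) = 124*1 = 124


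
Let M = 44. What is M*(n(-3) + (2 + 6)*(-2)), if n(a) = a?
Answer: -836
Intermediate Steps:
M*(n(-3) + (2 + 6)*(-2)) = 44*(-3 + (2 + 6)*(-2)) = 44*(-3 + 8*(-2)) = 44*(-3 - 16) = 44*(-19) = -836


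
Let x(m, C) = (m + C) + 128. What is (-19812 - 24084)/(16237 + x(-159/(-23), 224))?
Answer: -504804/190853 ≈ -2.6450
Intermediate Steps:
x(m, C) = 128 + C + m (x(m, C) = (C + m) + 128 = 128 + C + m)
(-19812 - 24084)/(16237 + x(-159/(-23), 224)) = (-19812 - 24084)/(16237 + (128 + 224 - 159/(-23))) = -43896/(16237 + (128 + 224 - 159*(-1/23))) = -43896/(16237 + (128 + 224 + 159/23)) = -43896/(16237 + 8255/23) = -43896/381706/23 = -43896*23/381706 = -504804/190853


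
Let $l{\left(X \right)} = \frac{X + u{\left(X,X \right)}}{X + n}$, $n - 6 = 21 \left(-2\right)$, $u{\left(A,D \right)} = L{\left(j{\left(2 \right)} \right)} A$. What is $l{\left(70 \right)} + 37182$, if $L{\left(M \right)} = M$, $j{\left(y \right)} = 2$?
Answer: $\frac{632199}{17} \approx 37188.0$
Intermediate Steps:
$u{\left(A,D \right)} = 2 A$
$n = -36$ ($n = 6 + 21 \left(-2\right) = 6 - 42 = -36$)
$l{\left(X \right)} = \frac{3 X}{-36 + X}$ ($l{\left(X \right)} = \frac{X + 2 X}{X - 36} = \frac{3 X}{-36 + X}$)
$l{\left(70 \right)} + 37182 = 3 \cdot 70 \frac{1}{-36 + 70} + 37182 = 3 \cdot 70 \cdot \frac{1}{34} + 37182 = \frac{105}{17} + 37182 = \frac{632199}{17}$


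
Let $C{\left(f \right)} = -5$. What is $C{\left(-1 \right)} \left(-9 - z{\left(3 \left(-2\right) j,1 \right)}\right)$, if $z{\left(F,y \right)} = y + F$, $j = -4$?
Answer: $170$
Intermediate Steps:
$z{\left(F,y \right)} = F + y$
$C{\left(-1 \right)} \left(-9 - z{\left(3 \left(-2\right) j,1 \right)}\right) = - 5 \left(-9 - \left(3 \left(-2\right) \left(-4\right) + 1\right)\right) = - 5 \left(-9 - \left(\left(-6\right) \left(-4\right) + 1\right)\right) = - 5 \left(-9 - \left(24 + 1\right)\right) = - 5 \left(-9 - 25\right) = \left(-5\right) \left(-34\right) = 170$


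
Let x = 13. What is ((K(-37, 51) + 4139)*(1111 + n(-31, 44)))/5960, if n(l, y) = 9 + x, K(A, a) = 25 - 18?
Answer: 2348709/2980 ≈ 788.16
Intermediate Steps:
K(A, a) = 7
n(l, y) = 22 (n(l, y) = 9 + 13 = 22)
((K(-37, 51) + 4139)*(1111 + n(-31, 44)))/5960 = ((7 + 4139)*(1111 + 22))/5960 = (4146*1133)*(1/5960) = 4697418*(1/5960) = 2348709/2980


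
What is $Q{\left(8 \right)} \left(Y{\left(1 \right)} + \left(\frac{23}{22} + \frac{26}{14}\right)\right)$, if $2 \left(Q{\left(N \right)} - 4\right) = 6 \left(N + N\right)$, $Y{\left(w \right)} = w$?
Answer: $\frac{15626}{77} \approx 202.94$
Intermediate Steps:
$Q{\left(N \right)} = 4 + 6 N$ ($Q{\left(N \right)} = 4 + \frac{6 \left(N + N\right)}{2} = 4 + \frac{6 \cdot 2 N}{2} = 4 + \frac{12 N}{2} = 4 + 6 N$)
$Q{\left(8 \right)} \left(Y{\left(1 \right)} + \left(\frac{23}{22} + \frac{26}{14}\right)\right) = \left(4 + 6 \cdot 8\right) \left(1 + \left(\frac{23}{22} + \frac{26}{14}\right)\right) = \left(4 + 48\right) \left(1 + \left(23 \cdot \frac{1}{22} + 26 \cdot \frac{1}{14}\right)\right) = 52 \left(1 + \left(\frac{23}{22} + \frac{13}{7}\right)\right) = 52 \left(1 + \frac{447}{154}\right) = 52 \cdot \frac{601}{154} = \frac{15626}{77}$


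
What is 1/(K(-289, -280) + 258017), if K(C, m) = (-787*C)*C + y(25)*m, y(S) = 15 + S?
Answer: -1/65484210 ≈ -1.5271e-8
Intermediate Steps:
K(C, m) = -787*C**2 + 40*m (K(C, m) = (-787*C)*C + (15 + 25)*m = -787*C**2 + 40*m)
1/(K(-289, -280) + 258017) = 1/((-787*(-289)**2 + 40*(-280)) + 258017) = 1/((-787*83521 - 11200) + 258017) = 1/((-65731027 - 11200) + 258017) = 1/(-65742227 + 258017) = 1/(-65484210) = -1/65484210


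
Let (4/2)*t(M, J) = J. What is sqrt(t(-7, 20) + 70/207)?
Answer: 2*sqrt(12305)/69 ≈ 3.2153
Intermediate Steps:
t(M, J) = J/2
sqrt(t(-7, 20) + 70/207) = sqrt((1/2)*20 + 70/207) = sqrt(10 + 70*(1/207)) = sqrt(10 + 70/207) = sqrt(2140/207) = 2*sqrt(12305)/69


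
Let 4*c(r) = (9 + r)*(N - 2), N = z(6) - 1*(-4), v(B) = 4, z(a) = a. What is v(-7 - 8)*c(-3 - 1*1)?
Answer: 40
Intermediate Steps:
N = 10 (N = 6 - 1*(-4) = 6 + 4 = 10)
c(r) = 18 + 2*r (c(r) = ((9 + r)*(10 - 2))/4 = ((9 + r)*8)/4 = (72 + 8*r)/4 = 18 + 2*r)
v(-7 - 8)*c(-3 - 1*1) = 4*(18 + 2*(-3 - 1*1)) = 4*(18 + 2*(-3 - 1)) = 4*(18 + 2*(-4)) = 4*(18 - 8) = 4*10 = 40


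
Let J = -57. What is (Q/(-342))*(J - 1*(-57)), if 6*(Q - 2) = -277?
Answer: 0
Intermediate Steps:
Q = -265/6 (Q = 2 + (⅙)*(-277) = 2 - 277/6 = -265/6 ≈ -44.167)
(Q/(-342))*(J - 1*(-57)) = (-265/6/(-342))*(-57 - 1*(-57)) = (-265/6*(-1/342))*(-57 + 57) = (265/2052)*0 = 0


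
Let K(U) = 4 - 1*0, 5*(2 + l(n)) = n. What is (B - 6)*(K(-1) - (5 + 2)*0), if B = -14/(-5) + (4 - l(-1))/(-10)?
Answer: -382/25 ≈ -15.280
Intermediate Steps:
l(n) = -2 + n/5
K(U) = 4 (K(U) = 4 + 0 = 4)
B = 109/50 (B = -14/(-5) + (4 - (-2 + (⅕)*(-1)))/(-10) = -14*(-⅕) + (4 - (-2 - ⅕))*(-⅒) = 14/5 + (4 - 1*(-11/5))*(-⅒) = 14/5 + (4 + 11/5)*(-⅒) = 14/5 + (31/5)*(-⅒) = 14/5 - 31/50 = 109/50 ≈ 2.1800)
(B - 6)*(K(-1) - (5 + 2)*0) = (109/50 - 6)*(4 - (5 + 2)*0) = -191*(4 - 7*0)/50 = -191*(4 - 1*0)/50 = -191*(4 + 0)/50 = -191/50*4 = -382/25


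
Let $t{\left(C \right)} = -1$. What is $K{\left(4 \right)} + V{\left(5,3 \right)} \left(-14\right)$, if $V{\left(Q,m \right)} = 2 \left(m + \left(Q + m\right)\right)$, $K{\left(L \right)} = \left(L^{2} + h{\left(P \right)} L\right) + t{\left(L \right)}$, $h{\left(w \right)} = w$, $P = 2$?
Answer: $-285$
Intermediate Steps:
$K{\left(L \right)} = -1 + L^{2} + 2 L$ ($K{\left(L \right)} = \left(L^{2} + 2 L\right) - 1 = -1 + L^{2} + 2 L$)
$V{\left(Q,m \right)} = 2 Q + 4 m$ ($V{\left(Q,m \right)} = 2 \left(Q + 2 m\right) = 2 Q + 4 m$)
$K{\left(4 \right)} + V{\left(5,3 \right)} \left(-14\right) = \left(-1 + 4^{2} + 2 \cdot 4\right) + \left(2 \cdot 5 + 4 \cdot 3\right) \left(-14\right) = \left(-1 + 16 + 8\right) + \left(10 + 12\right) \left(-14\right) = 23 + 22 \left(-14\right) = 23 - 308 = -285$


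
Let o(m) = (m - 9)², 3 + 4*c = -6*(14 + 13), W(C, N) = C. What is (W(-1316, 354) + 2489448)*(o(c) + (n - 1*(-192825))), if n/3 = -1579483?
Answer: -45215319382239/4 ≈ -1.1304e+13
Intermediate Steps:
n = -4738449 (n = 3*(-1579483) = -4738449)
c = -165/4 (c = -¾ + (-6*(14 + 13))/4 = -¾ + (-6*27)/4 = -¾ + (¼)*(-162) = -¾ - 81/2 = -165/4 ≈ -41.250)
o(m) = (-9 + m)²
(W(-1316, 354) + 2489448)*(o(c) + (n - 1*(-192825))) = (-1316 + 2489448)*((-9 - 165/4)² + (-4738449 - 1*(-192825))) = 2488132*((-201/4)² + (-4738449 + 192825)) = 2488132*(40401/16 - 4545624) = 2488132*(-72689583/16) = -45215319382239/4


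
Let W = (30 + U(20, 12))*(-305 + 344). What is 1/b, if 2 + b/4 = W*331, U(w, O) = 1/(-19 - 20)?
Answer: 1/1547748 ≈ 6.4610e-7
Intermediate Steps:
U(w, O) = -1/39 (U(w, O) = 1/(-39) = -1/39)
W = 1169 (W = (30 - 1/39)*(-305 + 344) = (1169/39)*39 = 1169)
b = 1547748 (b = -8 + 4*(1169*331) = -8 + 4*386939 = -8 + 1547756 = 1547748)
1/b = 1/1547748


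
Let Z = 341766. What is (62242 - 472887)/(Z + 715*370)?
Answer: -410645/606316 ≈ -0.67728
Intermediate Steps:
(62242 - 472887)/(Z + 715*370) = (62242 - 472887)/(341766 + 715*370) = -410645/(341766 + 264550) = -410645/606316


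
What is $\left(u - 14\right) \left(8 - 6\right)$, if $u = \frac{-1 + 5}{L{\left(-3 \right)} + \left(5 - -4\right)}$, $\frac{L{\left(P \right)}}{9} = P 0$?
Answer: $- \frac{244}{9} \approx -27.111$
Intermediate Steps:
$L{\left(P \right)} = 0$ ($L{\left(P \right)} = 9 P 0 = 9 \cdot 0 = 0$)
$u = \frac{4}{9}$ ($u = \frac{-1 + 5}{0 + \left(5 - -4\right)} = \frac{4}{0 + \left(5 + 4\right)} = \frac{4}{0 + 9} = \frac{4}{9} \approx 0.44444$)
$\left(u - 14\right) \left(8 - 6\right) = \left(\frac{4}{9} - 14\right) \left(8 - 6\right) = \left(- \frac{122}{9}\right) 2 = - \frac{244}{9}$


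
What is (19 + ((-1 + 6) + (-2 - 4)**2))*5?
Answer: 300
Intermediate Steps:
(19 + ((-1 + 6) + (-2 - 4)**2))*5 = (19 + (5 + (-6)**2))*5 = (19 + (5 + 36))*5 = (19 + 41)*5 = 60*5 = 300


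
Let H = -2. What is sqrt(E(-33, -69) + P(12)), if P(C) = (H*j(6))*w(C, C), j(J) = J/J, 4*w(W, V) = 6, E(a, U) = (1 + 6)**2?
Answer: sqrt(46) ≈ 6.7823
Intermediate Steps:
E(a, U) = 49 (E(a, U) = 7**2 = 49)
w(W, V) = 3/2 (w(W, V) = (1/4)*6 = 3/2)
j(J) = 1
P(C) = -3 (P(C) = -2*1*(3/2) = -2*3/2 = -3)
sqrt(E(-33, -69) + P(12)) = sqrt(49 - 3) = sqrt(46)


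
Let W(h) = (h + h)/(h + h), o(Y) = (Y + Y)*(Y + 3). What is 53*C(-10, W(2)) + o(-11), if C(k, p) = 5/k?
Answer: 299/2 ≈ 149.50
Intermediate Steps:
o(Y) = 2*Y*(3 + Y) (o(Y) = (2*Y)*(3 + Y) = 2*Y*(3 + Y))
W(h) = 1 (W(h) = (2*h)/((2*h)) = (2*h)*(1/(2*h)) = 1)
53*C(-10, W(2)) + o(-11) = 53*(5/(-10)) + 2*(-11)*(3 - 11) = 53*(5*(-⅒)) + 2*(-11)*(-8) = 53*(-½) + 176 = -53/2 + 176 = 299/2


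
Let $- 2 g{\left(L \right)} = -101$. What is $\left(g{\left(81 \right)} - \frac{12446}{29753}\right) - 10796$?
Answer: $- \frac{639446615}{59506} \approx -10746.0$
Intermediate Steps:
$g{\left(L \right)} = \frac{101}{2}$ ($g{\left(L \right)} = \left(- \frac{1}{2}\right) \left(-101\right) = \frac{101}{2}$)
$\left(g{\left(81 \right)} - \frac{12446}{29753}\right) - 10796 = \left(\frac{101}{2} - \frac{12446}{29753}\right) - 10796 = \frac{2980161}{59506} - 10796 = - \frac{639446615}{59506}$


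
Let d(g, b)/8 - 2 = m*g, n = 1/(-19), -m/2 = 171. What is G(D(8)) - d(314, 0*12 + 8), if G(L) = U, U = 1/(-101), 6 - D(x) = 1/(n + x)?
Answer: 86767887/101 ≈ 8.5909e+5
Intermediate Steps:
m = -342 (m = -2*171 = -342)
n = -1/19 ≈ -0.052632
D(x) = 6 - 1/(-1/19 + x)
d(g, b) = 16 - 2736*g (d(g, b) = 16 + 8*(-342*g) = 16 - 2736*g)
U = -1/101 ≈ -0.0099010
G(L) = -1/101
G(D(8)) - d(314, 0*12 + 8) = -1/101 - (16 - 2736*314) = -1/101 - (16 - 859104) = -1/101 - 1*(-859088) = -1/101 + 859088 = 86767887/101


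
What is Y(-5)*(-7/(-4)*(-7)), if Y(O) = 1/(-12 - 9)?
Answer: 7/12 ≈ 0.58333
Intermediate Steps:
Y(O) = -1/21 (Y(O) = 1/(-21) = -1/21)
Y(-5)*(-7/(-4)*(-7)) = -(-7/(-4))*(-7)/21 = -(-7*(-¼))*(-7)/21 = -(-7)/12 = -1/21*(-49/4) = 7/12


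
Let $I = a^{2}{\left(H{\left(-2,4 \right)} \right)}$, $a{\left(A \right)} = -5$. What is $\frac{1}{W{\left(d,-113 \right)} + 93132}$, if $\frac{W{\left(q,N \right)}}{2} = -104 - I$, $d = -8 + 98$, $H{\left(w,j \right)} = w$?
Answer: $\frac{1}{92874} \approx 1.0767 \cdot 10^{-5}$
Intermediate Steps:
$d = 90$
$I = 25$ ($I = \left(-5\right)^{2} = 25$)
$W{\left(q,N \right)} = -258$ ($W{\left(q,N \right)} = 2 \left(-104 - 25\right) = 2 \left(-129\right) = -258$)
$\frac{1}{W{\left(d,-113 \right)} + 93132} = \frac{1}{-258 + 93132} = \frac{1}{92874}$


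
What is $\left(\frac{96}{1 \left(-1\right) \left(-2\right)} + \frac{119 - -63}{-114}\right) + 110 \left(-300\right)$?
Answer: $- \frac{1878355}{57} \approx -32954.0$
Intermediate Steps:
$\left(\frac{96}{1 \left(-1\right) \left(-2\right)} + \frac{119 - -63}{-114}\right) + 110 \left(-300\right) = \left(\frac{96}{\left(-1\right) \left(-2\right)} + \left(119 + 63\right) \left(- \frac{1}{114}\right)\right) - 33000 = \left(\frac{96}{2} + 182 \left(- \frac{1}{114}\right)\right) - 33000 = \left(96 \cdot \frac{1}{2} - \frac{91}{57}\right) - 33000 = \left(48 - \frac{91}{57}\right) - 33000 = \frac{2645}{57} - 33000 = - \frac{1878355}{57}$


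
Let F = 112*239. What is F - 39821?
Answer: -13053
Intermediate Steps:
F = 26768
F - 39821 = 26768 - 39821 = -13053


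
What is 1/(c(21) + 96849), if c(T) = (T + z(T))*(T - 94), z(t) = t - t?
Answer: 1/95316 ≈ 1.0491e-5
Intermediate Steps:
z(t) = 0
c(T) = T*(-94 + T) (c(T) = (T + 0)*(T - 94) = T*(-94 + T))
1/(c(21) + 96849) = 1/(21*(-94 + 21) + 96849) = 1/(21*(-73) + 96849) = 1/(-1533 + 96849) = 1/95316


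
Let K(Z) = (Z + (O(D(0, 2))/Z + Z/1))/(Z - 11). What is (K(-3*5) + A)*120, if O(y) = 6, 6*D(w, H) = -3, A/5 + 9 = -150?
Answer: -1238376/13 ≈ -95260.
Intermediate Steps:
A = -795 (A = -45 + 5*(-150) = -45 - 750 = -795)
D(w, H) = -½ (D(w, H) = (⅙)*(-3) = -½)
K(Z) = (2*Z + 6/Z)/(-11 + Z) (K(Z) = (Z + (6/Z + Z/1))/(Z - 11) = (Z + (6/Z + Z*1))/(-11 + Z) = (Z + (6/Z + Z))/(-11 + Z) = (Z + (Z + 6/Z))/(-11 + Z) = (2*Z + 6/Z)/(-11 + Z))
(K(-3*5) + A)*120 = (2*(3 + (-3*5)²)/(((-3*5))*(-11 - 3*5)) - 795)*120 = (2*(3 + (-15)²)/(-15*(-11 - 15)) - 795)*120 = (2*(-1/15)*(3 + 225)/(-26) - 795)*120 = (2*(-1/15)*(-1/26)*228 - 795)*120 = (76/65 - 795)*120 = -51599/65*120 = -1238376/13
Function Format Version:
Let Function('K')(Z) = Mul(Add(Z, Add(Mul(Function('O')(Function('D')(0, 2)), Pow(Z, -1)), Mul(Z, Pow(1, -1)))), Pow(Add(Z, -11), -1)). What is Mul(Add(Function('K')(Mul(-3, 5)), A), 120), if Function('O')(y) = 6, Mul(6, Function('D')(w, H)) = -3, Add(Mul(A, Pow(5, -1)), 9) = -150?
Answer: Rational(-1238376, 13) ≈ -95260.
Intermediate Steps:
A = -795 (A = Add(-45, Mul(5, -150)) = Add(-45, -750) = -795)
Function('D')(w, H) = Rational(-1, 2) (Function('D')(w, H) = Mul(Rational(1, 6), -3) = Rational(-1, 2))
Function('K')(Z) = Mul(Pow(Add(-11, Z), -1), Add(Mul(2, Z), Mul(6, Pow(Z, -1)))) (Function('K')(Z) = Mul(Add(Z, Add(Mul(6, Pow(Z, -1)), Mul(Z, Pow(1, -1)))), Pow(Add(Z, -11), -1)) = Mul(Add(Z, Add(Mul(6, Pow(Z, -1)), Mul(Z, 1))), Pow(Add(-11, Z), -1)) = Mul(Add(Z, Add(Mul(6, Pow(Z, -1)), Z)), Pow(Add(-11, Z), -1)) = Mul(Add(Z, Add(Z, Mul(6, Pow(Z, -1)))), Pow(Add(-11, Z), -1)) = Mul(Add(Mul(2, Z), Mul(6, Pow(Z, -1))), Pow(Add(-11, Z), -1)) = Mul(Pow(Add(-11, Z), -1), Add(Mul(2, Z), Mul(6, Pow(Z, -1)))))
Mul(Add(Function('K')(Mul(-3, 5)), A), 120) = Mul(Add(Mul(2, Pow(Mul(-3, 5), -1), Pow(Add(-11, Mul(-3, 5)), -1), Add(3, Pow(Mul(-3, 5), 2))), -795), 120) = Mul(Add(Mul(2, Pow(-15, -1), Pow(Add(-11, -15), -1), Add(3, Pow(-15, 2))), -795), 120) = Mul(Add(Mul(2, Rational(-1, 15), Pow(-26, -1), Add(3, 225)), -795), 120) = Mul(Add(Mul(2, Rational(-1, 15), Rational(-1, 26), 228), -795), 120) = Mul(Add(Rational(76, 65), -795), 120) = Mul(Rational(-51599, 65), 120) = Rational(-1238376, 13)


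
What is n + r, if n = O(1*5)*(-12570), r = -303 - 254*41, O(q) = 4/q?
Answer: -20773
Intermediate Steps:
r = -10717 (r = -303 - 10414 = -10717)
n = -10056 (n = (4/((1*5)))*(-12570) = (4/5)*(-12570) = -10056)
n + r = -10056 - 10717 = -20773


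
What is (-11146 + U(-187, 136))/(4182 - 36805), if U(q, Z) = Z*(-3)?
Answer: 11554/32623 ≈ 0.35417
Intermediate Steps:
U(q, Z) = -3*Z
(-11146 + U(-187, 136))/(4182 - 36805) = (-11146 - 3*136)/(4182 - 36805) = (-11146 - 408)/(-32623) = -11554*(-1/32623) = 11554/32623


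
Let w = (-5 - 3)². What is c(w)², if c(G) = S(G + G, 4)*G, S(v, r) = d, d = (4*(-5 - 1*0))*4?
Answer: 26214400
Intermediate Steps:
w = 64 (w = (-8)² = 64)
d = -80 (d = (4*(-5 + 0))*4 = (4*(-5))*4 = -20*4 = -80)
S(v, r) = -80
c(G) = -80*G
c(w)² = (-80*64)² = (-5120)² = 26214400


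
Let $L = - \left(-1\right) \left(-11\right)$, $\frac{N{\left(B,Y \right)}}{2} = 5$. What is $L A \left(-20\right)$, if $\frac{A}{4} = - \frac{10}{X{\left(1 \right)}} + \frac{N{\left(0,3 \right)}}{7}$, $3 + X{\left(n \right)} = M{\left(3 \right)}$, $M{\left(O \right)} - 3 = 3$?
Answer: $- \frac{35200}{21} \approx -1676.2$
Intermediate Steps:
$M{\left(O \right)} = 6$ ($M{\left(O \right)} = 3 + 3 = 6$)
$X{\left(n \right)} = 3$ ($X{\left(n \right)} = -3 + 6 = 3$)
$N{\left(B,Y \right)} = 10$ ($N{\left(B,Y \right)} = 2 \cdot 5 = 10$)
$A = - \frac{160}{21}$ ($A = 4 \left(- \frac{10}{3} + \frac{10}{7}\right) = 4 \left(- \frac{40}{21}\right) = - \frac{160}{21} \approx -7.619$)
$L = -11$ ($L = \left(-1\right) 11 = -11$)
$L A \left(-20\right) = \left(-11\right) \left(- \frac{160}{21}\right) \left(-20\right) = \frac{1760}{21} \left(-20\right) = - \frac{35200}{21}$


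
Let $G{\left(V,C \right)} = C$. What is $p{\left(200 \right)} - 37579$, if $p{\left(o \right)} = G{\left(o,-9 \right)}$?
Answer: $-37588$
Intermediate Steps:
$p{\left(o \right)} = -9$
$p{\left(200 \right)} - 37579 = -9 - 37579 = -37588$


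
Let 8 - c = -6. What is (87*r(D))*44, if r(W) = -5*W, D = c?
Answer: -267960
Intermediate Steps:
c = 14 (c = 8 - 1*(-6) = 8 + 6 = 14)
D = 14
(87*r(D))*44 = (87*(-5*14))*44 = (87*(-70))*44 = -6090*44 = -267960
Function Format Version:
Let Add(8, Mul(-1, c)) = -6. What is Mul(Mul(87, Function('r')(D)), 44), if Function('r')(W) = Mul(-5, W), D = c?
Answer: -267960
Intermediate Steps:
c = 14 (c = Add(8, Mul(-1, -6)) = Add(8, 6) = 14)
D = 14
Mul(Mul(87, Function('r')(D)), 44) = Mul(Mul(87, Mul(-5, 14)), 44) = Mul(Mul(87, -70), 44) = Mul(-6090, 44) = -267960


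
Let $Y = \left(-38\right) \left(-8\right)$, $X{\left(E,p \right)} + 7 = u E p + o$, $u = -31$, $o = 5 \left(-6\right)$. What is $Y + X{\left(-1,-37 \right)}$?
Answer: $-880$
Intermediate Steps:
$o = -30$
$X{\left(E,p \right)} = -37 - 31 E p$ ($X{\left(E,p \right)} = -7 + \left(- 31 E p - 30\right) = -7 - \left(30 + 31 E p\right) = -37 - 31 E p$)
$Y = 304$
$Y + X{\left(-1,-37 \right)} = 304 - \left(37 - -1147\right) = 304 - 1184 = -880$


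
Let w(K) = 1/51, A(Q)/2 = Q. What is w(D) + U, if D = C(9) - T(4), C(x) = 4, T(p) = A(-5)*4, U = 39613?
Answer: 2020264/51 ≈ 39613.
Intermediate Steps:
A(Q) = 2*Q
T(p) = -40 (T(p) = (2*(-5))*4 = -10*4 = -40)
D = 44 (D = 4 - 1*(-40) = 4 + 40 = 44)
w(K) = 1/51
w(D) + U = 1/51 + 39613 = 2020264/51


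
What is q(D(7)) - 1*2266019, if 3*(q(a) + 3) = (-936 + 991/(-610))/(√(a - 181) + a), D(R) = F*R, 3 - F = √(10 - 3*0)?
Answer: (-87083797411 - 4146820260*√(-160 - 7*√10) + 29027741820*√10)/(1830*(21 - 7*√10 + I*√(160 + 7*√10))) ≈ -2.266e+6 + 22.996*I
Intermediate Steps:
F = 3 - √10 (F = 3 - √(10 - 3*0) = 3 - √(10 + 0) = 3 - √10 ≈ -0.16228)
D(R) = R*(3 - √10) (D(R) = (3 - √10)*R = R*(3 - √10))
q(a) = -3 - 571951/(1830*(a + √(-181 + a))) (q(a) = -3 + ((-936 + 991/(-610))/(√(a - 181) + a))/3 = -3 + ((-936 + 991*(-1/610))/(√(-181 + a) + a))/3 = -3 + ((-936 - 991/610)/(a + √(-181 + a)))/3 = -3 + (-571951/(610*(a + √(-181 + a))))/3 = -3 - 571951/(1830*(a + √(-181 + a))))
q(D(7)) - 1*2266019 = (-571951/1830 - 21*(3 - √10) - 3*√(-181 + 7*(3 - √10)))/(7*(3 - √10) + √(-181 + 7*(3 - √10))) - 1*2266019 = (-571951/1830 - 3*(21 - 7*√10) - 3*√(-181 + (21 - 7*√10)))/((21 - 7*√10) + √(-181 + (21 - 7*√10))) - 2266019 = (-571951/1830 + (-63 + 21*√10) - 3*√(-160 - 7*√10))/((21 - 7*√10) + √(-160 - 7*√10)) - 2266019 = (-687241/1830 - 3*√(-160 - 7*√10) + 21*√10)/(21 + √(-160 - 7*√10) - 7*√10) - 2266019 = -2266019 + (-687241/1830 - 3*√(-160 - 7*√10) + 21*√10)/(21 + √(-160 - 7*√10) - 7*√10)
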